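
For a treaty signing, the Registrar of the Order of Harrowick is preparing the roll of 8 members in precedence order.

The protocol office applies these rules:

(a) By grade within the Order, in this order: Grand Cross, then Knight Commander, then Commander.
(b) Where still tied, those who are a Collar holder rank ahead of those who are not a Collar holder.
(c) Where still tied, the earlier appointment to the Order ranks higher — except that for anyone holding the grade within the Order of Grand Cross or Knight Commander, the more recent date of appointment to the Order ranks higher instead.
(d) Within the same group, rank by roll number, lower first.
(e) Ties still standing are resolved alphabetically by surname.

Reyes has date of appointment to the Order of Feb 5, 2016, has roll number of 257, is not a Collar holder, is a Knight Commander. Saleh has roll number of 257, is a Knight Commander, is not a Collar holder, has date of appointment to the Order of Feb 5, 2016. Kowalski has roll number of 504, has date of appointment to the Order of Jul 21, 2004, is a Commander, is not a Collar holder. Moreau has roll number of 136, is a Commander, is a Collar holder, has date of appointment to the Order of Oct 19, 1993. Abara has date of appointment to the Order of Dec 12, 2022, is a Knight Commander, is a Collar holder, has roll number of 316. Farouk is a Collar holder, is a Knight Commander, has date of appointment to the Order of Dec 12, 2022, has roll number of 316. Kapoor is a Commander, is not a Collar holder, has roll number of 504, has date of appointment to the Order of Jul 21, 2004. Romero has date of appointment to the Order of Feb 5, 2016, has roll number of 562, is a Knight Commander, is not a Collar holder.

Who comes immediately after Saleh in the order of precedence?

Romero

By grade within the Order: Abara, Farouk, Reyes, Saleh and Romero (Knight Commander); then Moreau, Kapoor and Kowalski (Commander).
Among Abara, Farouk, Reyes, Saleh and Romero, a Collar holder before not a Collar holder: Abara and Farouk (a Collar holder) before Reyes, Saleh and Romero (not a Collar holder).
Abara and Farouk both have date of appointment to the Order Dec 12, 2022, so the next rule applies.
Abara and Farouk both have roll number 316, so the next rule applies.
Among Abara and Farouk, alphabetically by surname: Abara before Farouk.
Reyes, Saleh and Romero all have date of appointment to the Order Feb 5, 2016, so the next rule applies.
Among Reyes, Saleh and Romero, by roll number (lower first): Reyes and Saleh (257) before Romero (562).
Among Reyes and Saleh, alphabetically by surname: Reyes before Saleh.
Among Moreau, Kapoor and Kowalski, a Collar holder before not a Collar holder: Moreau (a Collar holder) before Kapoor and Kowalski (not a Collar holder).
Kapoor and Kowalski both have date of appointment to the Order Jul 21, 2004, so the next rule applies.
Kapoor and Kowalski both have roll number 504, so the next rule applies.
Among Kapoor and Kowalski, alphabetically by surname: Kapoor before Kowalski.
Order: Abara, Farouk, Reyes, Saleh, Romero, Moreau, Kapoor, Kowalski.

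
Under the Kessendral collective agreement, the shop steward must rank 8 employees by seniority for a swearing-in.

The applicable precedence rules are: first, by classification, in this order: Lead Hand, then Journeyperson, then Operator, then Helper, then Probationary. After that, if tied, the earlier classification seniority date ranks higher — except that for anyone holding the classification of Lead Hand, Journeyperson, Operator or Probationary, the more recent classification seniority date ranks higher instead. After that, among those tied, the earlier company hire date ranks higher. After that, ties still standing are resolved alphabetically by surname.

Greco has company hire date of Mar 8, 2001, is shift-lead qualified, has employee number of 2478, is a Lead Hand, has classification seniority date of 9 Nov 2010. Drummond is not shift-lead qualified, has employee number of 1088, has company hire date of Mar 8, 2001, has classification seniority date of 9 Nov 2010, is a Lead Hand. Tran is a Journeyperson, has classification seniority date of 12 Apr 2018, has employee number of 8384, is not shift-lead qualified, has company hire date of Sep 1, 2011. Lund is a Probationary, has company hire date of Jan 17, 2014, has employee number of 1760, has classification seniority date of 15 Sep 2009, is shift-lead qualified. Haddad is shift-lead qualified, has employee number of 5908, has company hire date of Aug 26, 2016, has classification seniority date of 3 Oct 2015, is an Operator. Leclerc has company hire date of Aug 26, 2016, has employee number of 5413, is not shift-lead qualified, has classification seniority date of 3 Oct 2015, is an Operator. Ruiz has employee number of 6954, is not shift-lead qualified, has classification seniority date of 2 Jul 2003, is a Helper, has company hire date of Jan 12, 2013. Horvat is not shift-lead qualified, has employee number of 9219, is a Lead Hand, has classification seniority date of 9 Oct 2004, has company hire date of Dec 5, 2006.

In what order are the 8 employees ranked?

By classification: Drummond, Greco and Horvat (Lead Hand); then Tran (Journeyperson); then Haddad and Leclerc (Operator); then Ruiz (Helper); then Lund (Probationary).
Among Drummond, Greco and Horvat, by classification seniority date (later first) (reversed rule for this group): Drummond and Greco (9 Nov 2010) before Horvat (9 Oct 2004).
Drummond and Greco both have company hire date Mar 8, 2001, so the next rule applies.
Among Drummond and Greco, alphabetically by surname: Drummond before Greco.
Haddad and Leclerc both have classification seniority date 3 Oct 2015, so the next rule applies.
Haddad and Leclerc both have company hire date Aug 26, 2016, so the next rule applies.
Among Haddad and Leclerc, alphabetically by surname: Haddad before Leclerc.
Full order: Drummond, Greco, Horvat, Tran, Haddad, Leclerc, Ruiz, Lund.

Drummond, Greco, Horvat, Tran, Haddad, Leclerc, Ruiz, Lund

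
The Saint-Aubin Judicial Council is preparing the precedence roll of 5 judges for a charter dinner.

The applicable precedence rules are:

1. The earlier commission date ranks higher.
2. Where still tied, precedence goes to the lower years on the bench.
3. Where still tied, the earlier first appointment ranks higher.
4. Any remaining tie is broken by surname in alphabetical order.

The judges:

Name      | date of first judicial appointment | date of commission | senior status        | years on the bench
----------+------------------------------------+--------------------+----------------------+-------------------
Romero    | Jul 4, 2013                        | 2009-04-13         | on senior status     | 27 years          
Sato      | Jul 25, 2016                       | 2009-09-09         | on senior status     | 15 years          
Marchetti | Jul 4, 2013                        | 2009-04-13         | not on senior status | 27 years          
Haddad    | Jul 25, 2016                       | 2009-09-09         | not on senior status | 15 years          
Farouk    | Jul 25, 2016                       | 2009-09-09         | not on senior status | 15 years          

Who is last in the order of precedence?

Sato

By date of commission (earlier first): Marchetti and Romero (both 2009-04-13); then Farouk, Haddad and Sato (each 2009-09-09).
Marchetti and Romero both have years on the bench 27 years, so the next rule applies.
Marchetti and Romero both have date of first judicial appointment Jul 4, 2013, so the next rule applies.
Among Marchetti and Romero, alphabetically by surname: Marchetti before Romero.
Farouk, Haddad and Sato all have years on the bench 15 years, so the next rule applies.
Farouk, Haddad and Sato all have date of first judicial appointment Jul 25, 2016, so the next rule applies.
Among Farouk, Haddad and Sato, alphabetically by surname: Farouk before Haddad before Sato.
Order: Marchetti, Romero, Farouk, Haddad, Sato.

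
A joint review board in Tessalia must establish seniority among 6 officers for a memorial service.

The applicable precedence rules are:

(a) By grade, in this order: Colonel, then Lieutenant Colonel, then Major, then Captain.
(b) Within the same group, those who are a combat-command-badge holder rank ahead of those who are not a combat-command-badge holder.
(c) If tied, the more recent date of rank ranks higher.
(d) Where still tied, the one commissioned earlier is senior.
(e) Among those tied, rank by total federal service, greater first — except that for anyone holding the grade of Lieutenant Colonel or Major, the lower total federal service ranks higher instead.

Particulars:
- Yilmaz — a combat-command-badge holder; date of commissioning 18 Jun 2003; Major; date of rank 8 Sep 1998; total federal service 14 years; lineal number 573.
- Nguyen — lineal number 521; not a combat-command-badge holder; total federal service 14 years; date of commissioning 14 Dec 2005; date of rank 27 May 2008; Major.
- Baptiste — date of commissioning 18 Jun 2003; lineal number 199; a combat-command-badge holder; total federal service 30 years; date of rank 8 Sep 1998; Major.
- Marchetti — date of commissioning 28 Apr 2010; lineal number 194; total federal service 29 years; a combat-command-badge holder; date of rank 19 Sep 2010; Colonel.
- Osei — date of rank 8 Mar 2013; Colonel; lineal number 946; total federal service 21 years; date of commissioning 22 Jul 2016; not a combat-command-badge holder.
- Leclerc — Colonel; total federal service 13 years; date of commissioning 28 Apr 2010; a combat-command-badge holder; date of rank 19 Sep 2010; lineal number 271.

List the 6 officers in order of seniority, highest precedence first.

By grade: Marchetti, Leclerc and Osei (Colonel); then Yilmaz, Baptiste and Nguyen (Major).
Among Marchetti, Leclerc and Osei, a combat-command-badge holder before not a combat-command-badge holder: Marchetti and Leclerc (a combat-command-badge holder) before Osei (not a combat-command-badge holder).
Marchetti and Leclerc both have date of rank 19 Sep 2010, so the next rule applies.
Marchetti and Leclerc both have date of commissioning 28 Apr 2010, so the next rule applies.
Among Marchetti and Leclerc, by total federal service (higher first): Marchetti (29 years) before Leclerc (13 years).
Among Yilmaz, Baptiste and Nguyen, a combat-command-badge holder before not a combat-command-badge holder: Yilmaz and Baptiste (a combat-command-badge holder) before Nguyen (not a combat-command-badge holder).
Yilmaz and Baptiste both have date of rank 8 Sep 1998, so the next rule applies.
Yilmaz and Baptiste both have date of commissioning 18 Jun 2003, so the next rule applies.
Among Yilmaz and Baptiste, by total federal service (lower first) (reversed rule for this group): Yilmaz (14 years) before Baptiste (30 years).
Full order: Marchetti, Leclerc, Osei, Yilmaz, Baptiste, Nguyen.

Marchetti, Leclerc, Osei, Yilmaz, Baptiste, Nguyen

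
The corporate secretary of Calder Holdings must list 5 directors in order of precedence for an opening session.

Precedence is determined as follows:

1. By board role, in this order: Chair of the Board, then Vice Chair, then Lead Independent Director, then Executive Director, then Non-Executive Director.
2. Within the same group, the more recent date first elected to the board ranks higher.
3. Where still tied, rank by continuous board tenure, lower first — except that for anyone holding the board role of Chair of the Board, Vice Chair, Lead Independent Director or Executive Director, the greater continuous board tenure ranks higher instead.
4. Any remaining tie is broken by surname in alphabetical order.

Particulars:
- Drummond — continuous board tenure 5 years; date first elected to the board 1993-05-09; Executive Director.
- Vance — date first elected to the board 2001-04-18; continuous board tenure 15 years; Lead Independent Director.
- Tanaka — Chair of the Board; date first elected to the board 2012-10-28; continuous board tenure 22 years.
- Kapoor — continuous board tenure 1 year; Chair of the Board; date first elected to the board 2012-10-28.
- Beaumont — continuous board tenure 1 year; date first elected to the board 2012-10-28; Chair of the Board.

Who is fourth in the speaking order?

By board role: Tanaka, Beaumont and Kapoor (Chair of the Board); then Vance (Lead Independent Director); then Drummond (Executive Director).
Tanaka, Beaumont and Kapoor all have date first elected to the board 2012-10-28, so the next rule applies.
Among Tanaka, Beaumont and Kapoor, by continuous board tenure (higher first) (reversed rule for this group): Tanaka (22 years) before Beaumont and Kapoor (1 year).
Among Beaumont and Kapoor, alphabetically by surname: Beaumont before Kapoor.
Order: Tanaka, Beaumont, Kapoor, Vance, Drummond.

Vance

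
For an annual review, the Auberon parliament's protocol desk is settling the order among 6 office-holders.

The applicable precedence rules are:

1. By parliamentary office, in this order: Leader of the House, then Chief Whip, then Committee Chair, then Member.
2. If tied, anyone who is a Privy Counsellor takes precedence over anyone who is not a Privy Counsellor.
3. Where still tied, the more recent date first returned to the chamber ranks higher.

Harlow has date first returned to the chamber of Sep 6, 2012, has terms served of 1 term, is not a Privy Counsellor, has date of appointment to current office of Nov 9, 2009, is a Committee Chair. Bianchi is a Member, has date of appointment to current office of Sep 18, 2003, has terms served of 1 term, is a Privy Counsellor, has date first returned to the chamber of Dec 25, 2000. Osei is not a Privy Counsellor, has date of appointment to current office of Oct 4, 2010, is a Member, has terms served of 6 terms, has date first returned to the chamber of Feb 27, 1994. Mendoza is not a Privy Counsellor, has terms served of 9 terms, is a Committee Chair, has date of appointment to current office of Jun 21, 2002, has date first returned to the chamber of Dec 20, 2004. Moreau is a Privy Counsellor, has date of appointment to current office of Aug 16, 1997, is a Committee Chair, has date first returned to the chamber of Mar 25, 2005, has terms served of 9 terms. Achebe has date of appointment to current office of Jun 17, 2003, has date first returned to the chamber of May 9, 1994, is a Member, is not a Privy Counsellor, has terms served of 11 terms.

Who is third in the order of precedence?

Mendoza

By parliamentary office: Moreau, Harlow and Mendoza (Committee Chair); then Bianchi, Achebe and Osei (Member).
Among Moreau, Harlow and Mendoza, a Privy Counsellor before not a Privy Counsellor: Moreau (a Privy Counsellor) before Harlow and Mendoza (not a Privy Counsellor).
Among Harlow and Mendoza, by date first returned to the chamber (later first): Harlow (Sep 6, 2012) before Mendoza (Dec 20, 2004).
Among Bianchi, Achebe and Osei, a Privy Counsellor before not a Privy Counsellor: Bianchi (a Privy Counsellor) before Achebe and Osei (not a Privy Counsellor).
Among Achebe and Osei, by date first returned to the chamber (later first): Achebe (May 9, 1994) before Osei (Feb 27, 1994).
Order: Moreau, Harlow, Mendoza, Bianchi, Achebe, Osei.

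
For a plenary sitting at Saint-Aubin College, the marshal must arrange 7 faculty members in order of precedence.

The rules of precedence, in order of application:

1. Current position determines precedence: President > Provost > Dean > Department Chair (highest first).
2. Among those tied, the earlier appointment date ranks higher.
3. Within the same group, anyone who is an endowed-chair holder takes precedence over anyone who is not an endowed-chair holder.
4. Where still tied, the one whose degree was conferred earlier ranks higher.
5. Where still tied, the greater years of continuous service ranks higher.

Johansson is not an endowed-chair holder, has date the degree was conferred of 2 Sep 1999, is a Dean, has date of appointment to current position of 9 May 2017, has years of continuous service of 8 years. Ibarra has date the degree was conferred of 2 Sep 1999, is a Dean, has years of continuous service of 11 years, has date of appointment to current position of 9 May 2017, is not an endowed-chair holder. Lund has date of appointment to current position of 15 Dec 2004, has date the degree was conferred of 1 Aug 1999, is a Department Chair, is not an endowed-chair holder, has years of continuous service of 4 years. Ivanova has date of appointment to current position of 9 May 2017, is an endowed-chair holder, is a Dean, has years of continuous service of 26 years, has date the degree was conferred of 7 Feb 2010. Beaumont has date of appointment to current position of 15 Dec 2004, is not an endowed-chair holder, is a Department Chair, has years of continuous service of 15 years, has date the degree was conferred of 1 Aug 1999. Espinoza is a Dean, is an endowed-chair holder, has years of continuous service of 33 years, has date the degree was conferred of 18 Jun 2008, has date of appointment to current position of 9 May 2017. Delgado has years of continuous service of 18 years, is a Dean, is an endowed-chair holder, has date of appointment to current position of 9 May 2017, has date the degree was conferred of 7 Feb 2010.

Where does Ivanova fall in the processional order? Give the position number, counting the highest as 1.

2

By current position: Espinoza, Ivanova, Delgado, Ibarra and Johansson (Dean); then Beaumont and Lund (Department Chair).
Espinoza, Ivanova, Delgado, Ibarra and Johansson all have date of appointment to current position 9 May 2017, so the next rule applies.
Among Espinoza, Ivanova, Delgado, Ibarra and Johansson, an endowed-chair holder before not an endowed-chair holder: Espinoza, Ivanova and Delgado (an endowed-chair holder) before Ibarra and Johansson (not an endowed-chair holder).
Among Espinoza, Ivanova and Delgado, by date the degree was conferred (earlier first): Espinoza (18 Jun 2008) before Ivanova and Delgado (7 Feb 2010).
Among Ivanova and Delgado, by years of continuous service (higher first): Ivanova (26 years) before Delgado (18 years).
Ibarra and Johansson both have date the degree was conferred 2 Sep 1999, so the next rule applies.
Among Ibarra and Johansson, by years of continuous service (higher first): Ibarra (11 years) before Johansson (8 years).
Beaumont and Lund both have date of appointment to current position 15 Dec 2004, so the next rule applies.
Beaumont and Lund are each not an endowed-chair holder, so the next rule applies.
Beaumont and Lund both have date the degree was conferred 1 Aug 1999, so the next rule applies.
Among Beaumont and Lund, by years of continuous service (higher first): Beaumont (15 years) before Lund (4 years).
Order: Espinoza, Ivanova, Delgado, Ibarra, Johansson, Beaumont, Lund. So position 2.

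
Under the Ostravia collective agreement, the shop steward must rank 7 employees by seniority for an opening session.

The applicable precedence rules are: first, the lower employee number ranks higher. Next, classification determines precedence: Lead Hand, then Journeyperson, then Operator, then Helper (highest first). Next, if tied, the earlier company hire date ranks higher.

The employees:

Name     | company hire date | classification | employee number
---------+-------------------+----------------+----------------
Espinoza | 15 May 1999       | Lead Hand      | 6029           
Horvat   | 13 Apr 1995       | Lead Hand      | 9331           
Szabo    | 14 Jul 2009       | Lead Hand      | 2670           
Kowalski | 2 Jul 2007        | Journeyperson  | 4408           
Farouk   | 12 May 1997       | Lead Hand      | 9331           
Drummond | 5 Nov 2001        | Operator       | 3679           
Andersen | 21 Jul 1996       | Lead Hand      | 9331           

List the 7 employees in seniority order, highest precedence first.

By employee number (lower first): Szabo (2670); then Drummond (3679); then Kowalski (4408); then Espinoza (6029); then Horvat, Andersen and Farouk (each 9331).
Horvat, Andersen and Farouk are each Lead Hand, so the next rule applies.
Among Horvat, Andersen and Farouk, by company hire date (earlier first): Horvat (13 Apr 1995) before Andersen (21 Jul 1996) before Farouk (12 May 1997).
Full order: Szabo, Drummond, Kowalski, Espinoza, Horvat, Andersen, Farouk.

Szabo, Drummond, Kowalski, Espinoza, Horvat, Andersen, Farouk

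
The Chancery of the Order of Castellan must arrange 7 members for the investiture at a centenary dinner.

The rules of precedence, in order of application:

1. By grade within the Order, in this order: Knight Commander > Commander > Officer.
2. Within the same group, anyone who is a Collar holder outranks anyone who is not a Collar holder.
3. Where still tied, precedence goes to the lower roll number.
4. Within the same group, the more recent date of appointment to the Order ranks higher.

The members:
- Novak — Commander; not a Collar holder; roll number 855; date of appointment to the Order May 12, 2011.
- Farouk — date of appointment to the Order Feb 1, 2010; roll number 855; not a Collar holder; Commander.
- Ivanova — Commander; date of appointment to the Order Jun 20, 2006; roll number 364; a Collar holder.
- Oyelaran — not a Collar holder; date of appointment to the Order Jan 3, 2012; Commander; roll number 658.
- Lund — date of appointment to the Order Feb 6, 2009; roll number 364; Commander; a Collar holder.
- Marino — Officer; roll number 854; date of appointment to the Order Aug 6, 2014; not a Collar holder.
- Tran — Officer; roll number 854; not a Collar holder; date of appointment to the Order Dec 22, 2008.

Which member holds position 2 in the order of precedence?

Ivanova

By grade within the Order: Lund, Ivanova, Oyelaran, Novak and Farouk (Commander); then Marino and Tran (Officer).
Among Lund, Ivanova, Oyelaran, Novak and Farouk, a Collar holder before not a Collar holder: Lund and Ivanova (a Collar holder) before Oyelaran, Novak and Farouk (not a Collar holder).
Lund and Ivanova both have roll number 364, so the next rule applies.
Among Lund and Ivanova, by date of appointment to the Order (later first): Lund (Feb 6, 2009) before Ivanova (Jun 20, 2006).
Among Oyelaran, Novak and Farouk, by roll number (lower first): Oyelaran (658) before Novak and Farouk (855).
Among Novak and Farouk, by date of appointment to the Order (later first): Novak (May 12, 2011) before Farouk (Feb 1, 2010).
Marino and Tran are each not a Collar holder, so the next rule applies.
Marino and Tran both have roll number 854, so the next rule applies.
Among Marino and Tran, by date of appointment to the Order (later first): Marino (Aug 6, 2014) before Tran (Dec 22, 2008).
Order: Lund, Ivanova, Oyelaran, Novak, Farouk, Marino, Tran.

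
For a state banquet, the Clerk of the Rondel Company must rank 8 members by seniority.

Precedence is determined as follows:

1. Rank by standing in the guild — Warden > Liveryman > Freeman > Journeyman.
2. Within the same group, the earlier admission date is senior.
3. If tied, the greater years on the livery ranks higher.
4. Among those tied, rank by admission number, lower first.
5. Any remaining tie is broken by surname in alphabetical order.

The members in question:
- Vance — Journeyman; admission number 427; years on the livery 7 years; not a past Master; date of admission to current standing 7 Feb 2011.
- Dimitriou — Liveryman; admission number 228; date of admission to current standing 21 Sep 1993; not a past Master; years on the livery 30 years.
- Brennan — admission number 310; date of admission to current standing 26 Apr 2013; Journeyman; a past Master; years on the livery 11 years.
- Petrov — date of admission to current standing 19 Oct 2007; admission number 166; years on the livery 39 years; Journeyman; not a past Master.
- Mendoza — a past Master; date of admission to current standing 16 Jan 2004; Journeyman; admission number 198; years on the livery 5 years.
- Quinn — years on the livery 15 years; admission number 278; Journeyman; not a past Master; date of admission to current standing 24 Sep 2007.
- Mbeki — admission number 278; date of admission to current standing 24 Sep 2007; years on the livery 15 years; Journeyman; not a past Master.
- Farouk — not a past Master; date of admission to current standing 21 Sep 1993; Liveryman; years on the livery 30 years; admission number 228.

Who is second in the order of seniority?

By standing in the guild: Dimitriou and Farouk (Liveryman); then Mendoza, Mbeki, Quinn, Petrov, Vance and Brennan (Journeyman).
Dimitriou and Farouk both have date of admission to current standing 21 Sep 1993, so the next rule applies.
Dimitriou and Farouk both have years on the livery 30 years, so the next rule applies.
Dimitriou and Farouk both have admission number 228, so the next rule applies.
Among Dimitriou and Farouk, alphabetically by surname: Dimitriou before Farouk.
Among Mendoza, Mbeki, Quinn, Petrov, Vance and Brennan, by date of admission to current standing (earlier first): Mendoza (16 Jan 2004) before Mbeki and Quinn (24 Sep 2007) before Petrov (19 Oct 2007) before Vance (7 Feb 2011) before Brennan (26 Apr 2013).
Mbeki and Quinn both have years on the livery 15 years, so the next rule applies.
Mbeki and Quinn both have admission number 278, so the next rule applies.
Among Mbeki and Quinn, alphabetically by surname: Mbeki before Quinn.
Order: Dimitriou, Farouk, Mendoza, Mbeki, Quinn, Petrov, Vance, Brennan.

Farouk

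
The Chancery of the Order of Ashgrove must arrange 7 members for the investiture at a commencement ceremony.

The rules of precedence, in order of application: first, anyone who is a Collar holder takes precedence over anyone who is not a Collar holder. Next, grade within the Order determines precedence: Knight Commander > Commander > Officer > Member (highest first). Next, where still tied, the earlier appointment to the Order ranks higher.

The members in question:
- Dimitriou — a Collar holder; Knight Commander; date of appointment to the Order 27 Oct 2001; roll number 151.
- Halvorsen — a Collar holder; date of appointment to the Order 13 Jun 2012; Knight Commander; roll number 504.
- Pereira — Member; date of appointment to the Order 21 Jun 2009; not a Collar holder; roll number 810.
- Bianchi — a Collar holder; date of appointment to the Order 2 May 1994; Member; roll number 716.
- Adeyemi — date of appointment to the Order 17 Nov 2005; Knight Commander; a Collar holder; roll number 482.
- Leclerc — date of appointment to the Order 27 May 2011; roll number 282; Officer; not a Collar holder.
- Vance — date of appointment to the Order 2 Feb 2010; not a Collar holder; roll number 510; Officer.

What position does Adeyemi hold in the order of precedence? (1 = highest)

2

By the first rule: Dimitriou, Adeyemi, Halvorsen and Bianchi (each a Collar holder); then Vance, Leclerc and Pereira (each not a Collar holder).
Among Dimitriou, Adeyemi, Halvorsen and Bianchi, by grade within the Order: Dimitriou, Adeyemi and Halvorsen (Knight Commander) before Bianchi (Member).
Among Dimitriou, Adeyemi and Halvorsen, by date of appointment to the Order (earlier first): Dimitriou (27 Oct 2001) before Adeyemi (17 Nov 2005) before Halvorsen (13 Jun 2012).
Among Vance, Leclerc and Pereira, by grade within the Order: Vance and Leclerc (Officer) before Pereira (Member).
Among Vance and Leclerc, by date of appointment to the Order (earlier first): Vance (2 Feb 2010) before Leclerc (27 May 2011).
Order: Dimitriou, Adeyemi, Halvorsen, Bianchi, Vance, Leclerc, Pereira. So position 2.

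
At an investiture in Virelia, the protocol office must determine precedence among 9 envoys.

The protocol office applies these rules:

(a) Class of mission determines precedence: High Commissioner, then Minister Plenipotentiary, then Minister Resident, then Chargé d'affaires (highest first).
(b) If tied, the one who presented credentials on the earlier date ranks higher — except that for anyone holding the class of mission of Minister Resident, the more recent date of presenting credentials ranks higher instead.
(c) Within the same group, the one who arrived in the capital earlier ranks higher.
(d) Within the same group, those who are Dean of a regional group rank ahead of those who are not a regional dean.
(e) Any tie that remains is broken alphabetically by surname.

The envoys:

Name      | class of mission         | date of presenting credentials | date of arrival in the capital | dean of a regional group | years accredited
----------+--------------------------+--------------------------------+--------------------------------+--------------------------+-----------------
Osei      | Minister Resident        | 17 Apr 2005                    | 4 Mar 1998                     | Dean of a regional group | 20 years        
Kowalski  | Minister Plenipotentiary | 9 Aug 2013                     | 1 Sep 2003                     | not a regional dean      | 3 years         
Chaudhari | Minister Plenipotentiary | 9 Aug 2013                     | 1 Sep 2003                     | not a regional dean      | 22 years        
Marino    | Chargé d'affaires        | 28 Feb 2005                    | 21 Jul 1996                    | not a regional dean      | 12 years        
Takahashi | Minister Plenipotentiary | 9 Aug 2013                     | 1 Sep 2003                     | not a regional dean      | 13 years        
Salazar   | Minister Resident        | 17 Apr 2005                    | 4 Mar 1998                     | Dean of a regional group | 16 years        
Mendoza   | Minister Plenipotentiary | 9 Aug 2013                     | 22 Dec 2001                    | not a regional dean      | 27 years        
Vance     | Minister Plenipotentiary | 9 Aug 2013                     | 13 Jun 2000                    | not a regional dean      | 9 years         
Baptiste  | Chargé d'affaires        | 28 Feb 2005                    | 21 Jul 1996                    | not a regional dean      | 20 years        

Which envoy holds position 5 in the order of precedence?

Takahashi

By class of mission: Vance, Mendoza, Chaudhari, Kowalski and Takahashi (Minister Plenipotentiary); then Osei and Salazar (Minister Resident); then Baptiste and Marino (Chargé d'affaires).
Vance, Mendoza, Chaudhari, Kowalski and Takahashi all have date of presenting credentials 9 Aug 2013, so the next rule applies.
Among Vance, Mendoza, Chaudhari, Kowalski and Takahashi, by date of arrival in the capital (earlier first): Vance (13 Jun 2000) before Mendoza (22 Dec 2001) before Chaudhari, Kowalski and Takahashi (1 Sep 2003).
Chaudhari, Kowalski and Takahashi are each not a regional dean, so the next rule applies.
Among Chaudhari, Kowalski and Takahashi, alphabetically by surname: Chaudhari before Kowalski before Takahashi.
Osei and Salazar both have date of presenting credentials 17 Apr 2005, so the next rule applies.
Osei and Salazar both have date of arrival in the capital 4 Mar 1998, so the next rule applies.
Osei and Salazar are each Dean of a regional group, so the next rule applies.
Among Osei and Salazar, alphabetically by surname: Osei before Salazar.
Baptiste and Marino both have date of presenting credentials 28 Feb 2005, so the next rule applies.
Baptiste and Marino both have date of arrival in the capital 21 Jul 1996, so the next rule applies.
Baptiste and Marino are each not a regional dean, so the next rule applies.
Among Baptiste and Marino, alphabetically by surname: Baptiste before Marino.
Order: Vance, Mendoza, Chaudhari, Kowalski, Takahashi, Osei, Salazar, Baptiste, Marino.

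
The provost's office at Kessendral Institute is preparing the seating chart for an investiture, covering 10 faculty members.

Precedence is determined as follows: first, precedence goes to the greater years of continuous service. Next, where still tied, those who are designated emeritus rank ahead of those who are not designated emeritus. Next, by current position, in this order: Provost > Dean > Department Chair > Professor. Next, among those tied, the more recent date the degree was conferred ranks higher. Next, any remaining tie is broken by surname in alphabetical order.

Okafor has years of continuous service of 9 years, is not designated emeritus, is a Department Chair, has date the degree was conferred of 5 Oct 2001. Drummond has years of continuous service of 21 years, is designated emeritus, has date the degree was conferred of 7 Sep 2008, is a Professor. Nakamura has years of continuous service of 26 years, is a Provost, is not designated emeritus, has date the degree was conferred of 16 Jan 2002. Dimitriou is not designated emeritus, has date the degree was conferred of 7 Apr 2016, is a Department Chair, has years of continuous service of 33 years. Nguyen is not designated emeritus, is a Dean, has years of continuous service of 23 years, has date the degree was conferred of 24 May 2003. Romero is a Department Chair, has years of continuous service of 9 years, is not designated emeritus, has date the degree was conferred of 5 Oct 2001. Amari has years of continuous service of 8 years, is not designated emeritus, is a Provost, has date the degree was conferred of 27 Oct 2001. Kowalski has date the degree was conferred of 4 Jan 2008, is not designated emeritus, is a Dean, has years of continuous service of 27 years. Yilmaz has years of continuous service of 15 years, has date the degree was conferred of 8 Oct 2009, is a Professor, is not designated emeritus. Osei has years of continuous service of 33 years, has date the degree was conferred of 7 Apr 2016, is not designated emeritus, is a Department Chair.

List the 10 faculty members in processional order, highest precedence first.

By years of continuous service (higher first): Dimitriou and Osei (both 33 years); then Kowalski (27 years); then Nakamura (26 years); then Nguyen (23 years); then Drummond (21 years); then Yilmaz (15 years); then Okafor and Romero (both 9 years); then Amari (8 years).
Dimitriou and Osei are each not designated emeritus, so the next rule applies.
Dimitriou and Osei are each Department Chair, so the next rule applies.
Dimitriou and Osei both have date the degree was conferred 7 Apr 2016, so the next rule applies.
Among Dimitriou and Osei, alphabetically by surname: Dimitriou before Osei.
Okafor and Romero are each not designated emeritus, so the next rule applies.
Okafor and Romero are each Department Chair, so the next rule applies.
Okafor and Romero both have date the degree was conferred 5 Oct 2001, so the next rule applies.
Among Okafor and Romero, alphabetically by surname: Okafor before Romero.
Full order: Dimitriou, Osei, Kowalski, Nakamura, Nguyen, Drummond, Yilmaz, Okafor, Romero, Amari.

Dimitriou, Osei, Kowalski, Nakamura, Nguyen, Drummond, Yilmaz, Okafor, Romero, Amari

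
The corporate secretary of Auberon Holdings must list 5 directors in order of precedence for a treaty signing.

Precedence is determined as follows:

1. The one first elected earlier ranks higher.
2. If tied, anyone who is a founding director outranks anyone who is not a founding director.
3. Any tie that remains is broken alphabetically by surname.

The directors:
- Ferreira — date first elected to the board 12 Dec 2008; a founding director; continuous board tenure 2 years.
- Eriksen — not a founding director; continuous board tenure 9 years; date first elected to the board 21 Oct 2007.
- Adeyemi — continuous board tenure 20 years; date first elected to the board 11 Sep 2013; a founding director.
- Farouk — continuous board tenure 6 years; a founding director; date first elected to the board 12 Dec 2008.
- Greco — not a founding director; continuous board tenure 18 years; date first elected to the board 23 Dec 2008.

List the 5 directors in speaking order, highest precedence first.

Eriksen, Farouk, Ferreira, Greco, Adeyemi

By date first elected to the board (earlier first): Eriksen (21 Oct 2007); then Farouk and Ferreira (both 12 Dec 2008); then Greco (23 Dec 2008); then Adeyemi (11 Sep 2013).
Farouk and Ferreira are each a founding director, so the next rule applies.
Among Farouk and Ferreira, alphabetically by surname: Farouk before Ferreira.
Full order: Eriksen, Farouk, Ferreira, Greco, Adeyemi.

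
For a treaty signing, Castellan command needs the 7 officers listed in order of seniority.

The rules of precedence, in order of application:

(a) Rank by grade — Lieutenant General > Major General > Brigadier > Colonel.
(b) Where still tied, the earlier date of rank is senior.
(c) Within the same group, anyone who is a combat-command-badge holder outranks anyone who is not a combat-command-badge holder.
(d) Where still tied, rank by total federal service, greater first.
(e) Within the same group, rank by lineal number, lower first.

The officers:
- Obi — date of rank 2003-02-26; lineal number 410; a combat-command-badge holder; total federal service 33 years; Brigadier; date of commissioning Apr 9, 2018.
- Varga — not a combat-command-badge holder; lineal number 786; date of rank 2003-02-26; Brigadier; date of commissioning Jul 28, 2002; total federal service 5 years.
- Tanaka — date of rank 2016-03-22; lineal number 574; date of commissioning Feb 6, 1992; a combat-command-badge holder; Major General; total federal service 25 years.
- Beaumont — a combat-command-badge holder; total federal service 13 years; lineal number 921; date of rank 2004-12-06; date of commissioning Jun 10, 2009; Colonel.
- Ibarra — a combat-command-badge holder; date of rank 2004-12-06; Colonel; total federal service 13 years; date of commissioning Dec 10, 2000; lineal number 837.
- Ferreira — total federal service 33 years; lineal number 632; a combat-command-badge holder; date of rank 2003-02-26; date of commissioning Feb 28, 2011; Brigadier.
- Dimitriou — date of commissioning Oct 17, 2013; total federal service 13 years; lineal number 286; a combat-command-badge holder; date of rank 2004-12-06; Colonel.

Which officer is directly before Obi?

By grade: Tanaka (Major General); then Obi, Ferreira and Varga (Brigadier); then Dimitriou, Ibarra and Beaumont (Colonel).
Obi, Ferreira and Varga all have date of rank 2003-02-26, so the next rule applies.
Among Obi, Ferreira and Varga, a combat-command-badge holder before not a combat-command-badge holder: Obi and Ferreira (a combat-command-badge holder) before Varga (not a combat-command-badge holder).
Obi and Ferreira both have total federal service 33 years, so the next rule applies.
Among Obi and Ferreira, by lineal number (lower first): Obi (410) before Ferreira (632).
Dimitriou, Ibarra and Beaumont all have date of rank 2004-12-06, so the next rule applies.
Dimitriou, Ibarra and Beaumont are each a combat-command-badge holder, so the next rule applies.
Dimitriou, Ibarra and Beaumont all have total federal service 13 years, so the next rule applies.
Among Dimitriou, Ibarra and Beaumont, by lineal number (lower first): Dimitriou (286) before Ibarra (837) before Beaumont (921).
Order: Tanaka, Obi, Ferreira, Varga, Dimitriou, Ibarra, Beaumont.

Tanaka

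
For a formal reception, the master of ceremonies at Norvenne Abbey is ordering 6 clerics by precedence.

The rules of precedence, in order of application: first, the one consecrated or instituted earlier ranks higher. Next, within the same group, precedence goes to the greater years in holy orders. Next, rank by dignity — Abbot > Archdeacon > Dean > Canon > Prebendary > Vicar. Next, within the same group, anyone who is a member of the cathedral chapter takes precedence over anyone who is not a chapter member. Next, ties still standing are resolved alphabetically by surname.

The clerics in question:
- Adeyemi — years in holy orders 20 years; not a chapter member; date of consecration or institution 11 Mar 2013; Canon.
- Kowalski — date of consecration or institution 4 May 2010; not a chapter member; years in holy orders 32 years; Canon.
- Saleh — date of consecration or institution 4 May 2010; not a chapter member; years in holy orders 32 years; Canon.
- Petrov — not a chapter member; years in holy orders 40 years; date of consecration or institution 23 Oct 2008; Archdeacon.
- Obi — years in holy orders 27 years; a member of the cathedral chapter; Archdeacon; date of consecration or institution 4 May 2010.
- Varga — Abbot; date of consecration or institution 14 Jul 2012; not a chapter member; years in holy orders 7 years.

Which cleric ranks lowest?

By date of consecration or institution (earlier first): Petrov (23 Oct 2008); then Kowalski, Saleh and Obi (each 4 May 2010); then Varga (14 Jul 2012); then Adeyemi (11 Mar 2013).
Among Kowalski, Saleh and Obi, by years in holy orders (higher first): Kowalski and Saleh (32 years) before Obi (27 years).
Kowalski and Saleh are each Canon, so the next rule applies.
Kowalski and Saleh are each not a chapter member, so the next rule applies.
Among Kowalski and Saleh, alphabetically by surname: Kowalski before Saleh.
Order: Petrov, Kowalski, Saleh, Obi, Varga, Adeyemi.

Adeyemi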